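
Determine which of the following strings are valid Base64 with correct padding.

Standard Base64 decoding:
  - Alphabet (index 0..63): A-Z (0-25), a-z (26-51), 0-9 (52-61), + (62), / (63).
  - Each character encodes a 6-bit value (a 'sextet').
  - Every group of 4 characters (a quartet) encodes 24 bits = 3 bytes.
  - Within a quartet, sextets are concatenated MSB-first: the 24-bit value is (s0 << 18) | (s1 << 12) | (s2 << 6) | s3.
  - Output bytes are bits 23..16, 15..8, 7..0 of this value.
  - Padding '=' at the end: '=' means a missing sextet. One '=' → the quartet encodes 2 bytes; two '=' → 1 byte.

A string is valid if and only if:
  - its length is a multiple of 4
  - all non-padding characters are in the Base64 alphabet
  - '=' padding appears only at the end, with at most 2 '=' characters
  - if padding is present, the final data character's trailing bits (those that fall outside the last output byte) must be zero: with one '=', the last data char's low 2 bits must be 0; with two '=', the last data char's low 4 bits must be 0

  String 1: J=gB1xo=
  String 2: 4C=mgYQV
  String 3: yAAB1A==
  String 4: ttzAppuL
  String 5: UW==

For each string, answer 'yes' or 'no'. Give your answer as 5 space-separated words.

String 1: 'J=gB1xo=' → invalid (bad char(s): ['=']; '=' in middle)
String 2: '4C=mgYQV' → invalid (bad char(s): ['=']; '=' in middle)
String 3: 'yAAB1A==' → valid
String 4: 'ttzAppuL' → valid
String 5: 'UW==' → invalid (bad trailing bits)

Answer: no no yes yes no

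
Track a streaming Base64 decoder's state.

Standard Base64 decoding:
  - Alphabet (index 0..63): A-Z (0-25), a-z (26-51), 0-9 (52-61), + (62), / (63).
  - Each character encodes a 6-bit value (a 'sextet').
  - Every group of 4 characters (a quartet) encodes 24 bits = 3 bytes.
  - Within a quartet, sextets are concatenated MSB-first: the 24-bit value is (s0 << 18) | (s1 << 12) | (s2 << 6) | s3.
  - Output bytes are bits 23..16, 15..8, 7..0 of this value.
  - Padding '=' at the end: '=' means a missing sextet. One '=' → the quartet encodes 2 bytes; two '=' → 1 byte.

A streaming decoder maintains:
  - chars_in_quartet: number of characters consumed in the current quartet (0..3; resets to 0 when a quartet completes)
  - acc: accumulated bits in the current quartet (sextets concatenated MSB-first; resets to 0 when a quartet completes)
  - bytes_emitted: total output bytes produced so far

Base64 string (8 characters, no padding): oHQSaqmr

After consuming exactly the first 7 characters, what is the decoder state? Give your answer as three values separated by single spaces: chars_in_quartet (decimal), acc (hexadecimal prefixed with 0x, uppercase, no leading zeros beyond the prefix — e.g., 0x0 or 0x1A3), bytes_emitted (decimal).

After char 0 ('o'=40): chars_in_quartet=1 acc=0x28 bytes_emitted=0
After char 1 ('H'=7): chars_in_quartet=2 acc=0xA07 bytes_emitted=0
After char 2 ('Q'=16): chars_in_quartet=3 acc=0x281D0 bytes_emitted=0
After char 3 ('S'=18): chars_in_quartet=4 acc=0xA07412 -> emit A0 74 12, reset; bytes_emitted=3
After char 4 ('a'=26): chars_in_quartet=1 acc=0x1A bytes_emitted=3
After char 5 ('q'=42): chars_in_quartet=2 acc=0x6AA bytes_emitted=3
After char 6 ('m'=38): chars_in_quartet=3 acc=0x1AAA6 bytes_emitted=3

Answer: 3 0x1AAA6 3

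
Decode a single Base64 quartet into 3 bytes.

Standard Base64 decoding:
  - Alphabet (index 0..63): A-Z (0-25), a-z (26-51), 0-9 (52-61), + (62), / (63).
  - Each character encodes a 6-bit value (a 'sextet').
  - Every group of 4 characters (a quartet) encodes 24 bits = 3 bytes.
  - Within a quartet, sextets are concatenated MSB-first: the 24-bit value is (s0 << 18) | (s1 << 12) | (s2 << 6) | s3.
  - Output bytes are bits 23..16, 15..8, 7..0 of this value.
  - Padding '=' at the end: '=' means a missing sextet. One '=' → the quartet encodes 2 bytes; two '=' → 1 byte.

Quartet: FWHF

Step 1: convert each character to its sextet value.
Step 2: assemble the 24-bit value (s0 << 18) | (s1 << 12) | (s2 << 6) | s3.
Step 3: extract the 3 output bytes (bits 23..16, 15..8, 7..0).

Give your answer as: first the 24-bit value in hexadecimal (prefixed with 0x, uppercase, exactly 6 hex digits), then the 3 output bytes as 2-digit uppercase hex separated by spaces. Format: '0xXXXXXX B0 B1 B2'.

Sextets: F=5, W=22, H=7, F=5
24-bit: (5<<18) | (22<<12) | (7<<6) | 5
      = 0x140000 | 0x016000 | 0x0001C0 | 0x000005
      = 0x1561C5
Bytes: (v>>16)&0xFF=15, (v>>8)&0xFF=61, v&0xFF=C5

Answer: 0x1561C5 15 61 C5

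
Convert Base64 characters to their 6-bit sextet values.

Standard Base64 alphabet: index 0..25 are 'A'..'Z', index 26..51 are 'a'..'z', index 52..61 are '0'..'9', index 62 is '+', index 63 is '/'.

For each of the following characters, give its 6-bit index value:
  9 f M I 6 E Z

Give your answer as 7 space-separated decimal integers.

'9': 0..9 range, 52 + ord('9') − ord('0') = 61
'f': a..z range, 26 + ord('f') − ord('a') = 31
'M': A..Z range, ord('M') − ord('A') = 12
'I': A..Z range, ord('I') − ord('A') = 8
'6': 0..9 range, 52 + ord('6') − ord('0') = 58
'E': A..Z range, ord('E') − ord('A') = 4
'Z': A..Z range, ord('Z') − ord('A') = 25

Answer: 61 31 12 8 58 4 25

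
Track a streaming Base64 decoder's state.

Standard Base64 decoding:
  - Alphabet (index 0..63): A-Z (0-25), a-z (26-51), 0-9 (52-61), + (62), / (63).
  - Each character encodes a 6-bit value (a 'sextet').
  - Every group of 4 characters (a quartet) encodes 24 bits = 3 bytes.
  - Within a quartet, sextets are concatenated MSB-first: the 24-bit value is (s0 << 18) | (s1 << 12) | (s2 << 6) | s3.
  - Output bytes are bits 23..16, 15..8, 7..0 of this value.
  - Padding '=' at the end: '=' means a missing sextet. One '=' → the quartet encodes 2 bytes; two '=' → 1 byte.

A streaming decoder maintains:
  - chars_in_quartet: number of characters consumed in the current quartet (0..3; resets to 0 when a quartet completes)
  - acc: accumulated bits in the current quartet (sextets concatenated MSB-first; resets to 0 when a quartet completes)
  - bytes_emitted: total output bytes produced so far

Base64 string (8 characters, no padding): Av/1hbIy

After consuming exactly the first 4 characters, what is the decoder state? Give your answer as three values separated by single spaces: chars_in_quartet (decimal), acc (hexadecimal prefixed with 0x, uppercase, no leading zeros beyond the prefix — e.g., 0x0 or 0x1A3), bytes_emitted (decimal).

After char 0 ('A'=0): chars_in_quartet=1 acc=0x0 bytes_emitted=0
After char 1 ('v'=47): chars_in_quartet=2 acc=0x2F bytes_emitted=0
After char 2 ('/'=63): chars_in_quartet=3 acc=0xBFF bytes_emitted=0
After char 3 ('1'=53): chars_in_quartet=4 acc=0x2FFF5 -> emit 02 FF F5, reset; bytes_emitted=3

Answer: 0 0x0 3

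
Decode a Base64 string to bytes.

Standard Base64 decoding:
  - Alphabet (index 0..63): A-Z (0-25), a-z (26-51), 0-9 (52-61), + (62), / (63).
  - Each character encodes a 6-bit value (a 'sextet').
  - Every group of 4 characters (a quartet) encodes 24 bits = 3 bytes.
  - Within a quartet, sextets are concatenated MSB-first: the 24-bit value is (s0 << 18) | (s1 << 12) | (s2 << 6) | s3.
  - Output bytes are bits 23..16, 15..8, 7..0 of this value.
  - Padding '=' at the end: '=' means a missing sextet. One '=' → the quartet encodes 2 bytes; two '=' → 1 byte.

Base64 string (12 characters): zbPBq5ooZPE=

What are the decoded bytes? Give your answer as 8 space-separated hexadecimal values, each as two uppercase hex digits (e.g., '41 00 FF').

After char 0 ('z'=51): chars_in_quartet=1 acc=0x33 bytes_emitted=0
After char 1 ('b'=27): chars_in_quartet=2 acc=0xCDB bytes_emitted=0
After char 2 ('P'=15): chars_in_quartet=3 acc=0x336CF bytes_emitted=0
After char 3 ('B'=1): chars_in_quartet=4 acc=0xCDB3C1 -> emit CD B3 C1, reset; bytes_emitted=3
After char 4 ('q'=42): chars_in_quartet=1 acc=0x2A bytes_emitted=3
After char 5 ('5'=57): chars_in_quartet=2 acc=0xAB9 bytes_emitted=3
After char 6 ('o'=40): chars_in_quartet=3 acc=0x2AE68 bytes_emitted=3
After char 7 ('o'=40): chars_in_quartet=4 acc=0xAB9A28 -> emit AB 9A 28, reset; bytes_emitted=6
After char 8 ('Z'=25): chars_in_quartet=1 acc=0x19 bytes_emitted=6
After char 9 ('P'=15): chars_in_quartet=2 acc=0x64F bytes_emitted=6
After char 10 ('E'=4): chars_in_quartet=3 acc=0x193C4 bytes_emitted=6
Padding '=': partial quartet acc=0x193C4 -> emit 64 F1; bytes_emitted=8

Answer: CD B3 C1 AB 9A 28 64 F1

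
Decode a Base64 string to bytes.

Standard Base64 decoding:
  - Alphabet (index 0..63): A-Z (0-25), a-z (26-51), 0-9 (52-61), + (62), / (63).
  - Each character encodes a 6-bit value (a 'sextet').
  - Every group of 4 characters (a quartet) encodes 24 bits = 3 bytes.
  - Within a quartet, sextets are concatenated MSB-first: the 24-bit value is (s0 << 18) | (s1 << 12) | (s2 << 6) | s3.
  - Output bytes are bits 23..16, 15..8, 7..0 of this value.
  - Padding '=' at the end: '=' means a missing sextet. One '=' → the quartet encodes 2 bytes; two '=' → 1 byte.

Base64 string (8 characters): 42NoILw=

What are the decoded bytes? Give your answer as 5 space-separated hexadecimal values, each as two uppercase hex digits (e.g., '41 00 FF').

Answer: E3 63 68 20 BC

Derivation:
After char 0 ('4'=56): chars_in_quartet=1 acc=0x38 bytes_emitted=0
After char 1 ('2'=54): chars_in_quartet=2 acc=0xE36 bytes_emitted=0
After char 2 ('N'=13): chars_in_quartet=3 acc=0x38D8D bytes_emitted=0
After char 3 ('o'=40): chars_in_quartet=4 acc=0xE36368 -> emit E3 63 68, reset; bytes_emitted=3
After char 4 ('I'=8): chars_in_quartet=1 acc=0x8 bytes_emitted=3
After char 5 ('L'=11): chars_in_quartet=2 acc=0x20B bytes_emitted=3
After char 6 ('w'=48): chars_in_quartet=3 acc=0x82F0 bytes_emitted=3
Padding '=': partial quartet acc=0x82F0 -> emit 20 BC; bytes_emitted=5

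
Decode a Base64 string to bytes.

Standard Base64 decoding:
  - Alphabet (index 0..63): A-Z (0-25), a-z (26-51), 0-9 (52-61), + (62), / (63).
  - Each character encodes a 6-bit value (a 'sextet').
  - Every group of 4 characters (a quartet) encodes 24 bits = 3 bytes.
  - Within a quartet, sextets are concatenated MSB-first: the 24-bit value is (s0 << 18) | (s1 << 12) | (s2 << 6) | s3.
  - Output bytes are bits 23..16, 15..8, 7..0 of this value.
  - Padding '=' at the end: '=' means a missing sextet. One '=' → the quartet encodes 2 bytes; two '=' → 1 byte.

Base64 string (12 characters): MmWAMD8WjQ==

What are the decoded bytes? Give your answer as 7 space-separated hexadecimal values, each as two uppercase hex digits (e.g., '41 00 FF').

After char 0 ('M'=12): chars_in_quartet=1 acc=0xC bytes_emitted=0
After char 1 ('m'=38): chars_in_quartet=2 acc=0x326 bytes_emitted=0
After char 2 ('W'=22): chars_in_quartet=3 acc=0xC996 bytes_emitted=0
After char 3 ('A'=0): chars_in_quartet=4 acc=0x326580 -> emit 32 65 80, reset; bytes_emitted=3
After char 4 ('M'=12): chars_in_quartet=1 acc=0xC bytes_emitted=3
After char 5 ('D'=3): chars_in_quartet=2 acc=0x303 bytes_emitted=3
After char 6 ('8'=60): chars_in_quartet=3 acc=0xC0FC bytes_emitted=3
After char 7 ('W'=22): chars_in_quartet=4 acc=0x303F16 -> emit 30 3F 16, reset; bytes_emitted=6
After char 8 ('j'=35): chars_in_quartet=1 acc=0x23 bytes_emitted=6
After char 9 ('Q'=16): chars_in_quartet=2 acc=0x8D0 bytes_emitted=6
Padding '==': partial quartet acc=0x8D0 -> emit 8D; bytes_emitted=7

Answer: 32 65 80 30 3F 16 8D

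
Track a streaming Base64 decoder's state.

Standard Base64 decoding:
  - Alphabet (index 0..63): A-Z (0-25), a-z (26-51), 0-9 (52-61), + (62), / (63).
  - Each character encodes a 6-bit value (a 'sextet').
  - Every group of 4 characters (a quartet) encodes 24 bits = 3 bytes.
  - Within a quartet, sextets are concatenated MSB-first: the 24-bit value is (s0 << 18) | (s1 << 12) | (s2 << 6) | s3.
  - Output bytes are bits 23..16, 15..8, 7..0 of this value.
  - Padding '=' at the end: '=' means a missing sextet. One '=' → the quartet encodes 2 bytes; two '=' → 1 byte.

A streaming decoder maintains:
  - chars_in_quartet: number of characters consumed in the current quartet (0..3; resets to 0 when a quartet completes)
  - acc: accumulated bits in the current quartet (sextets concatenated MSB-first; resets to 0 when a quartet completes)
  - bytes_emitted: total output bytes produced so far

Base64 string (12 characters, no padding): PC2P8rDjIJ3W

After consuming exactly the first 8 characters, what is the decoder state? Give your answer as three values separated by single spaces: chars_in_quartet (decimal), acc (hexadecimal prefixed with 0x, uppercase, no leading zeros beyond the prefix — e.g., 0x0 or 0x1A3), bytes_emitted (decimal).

Answer: 0 0x0 6

Derivation:
After char 0 ('P'=15): chars_in_quartet=1 acc=0xF bytes_emitted=0
After char 1 ('C'=2): chars_in_quartet=2 acc=0x3C2 bytes_emitted=0
After char 2 ('2'=54): chars_in_quartet=3 acc=0xF0B6 bytes_emitted=0
After char 3 ('P'=15): chars_in_quartet=4 acc=0x3C2D8F -> emit 3C 2D 8F, reset; bytes_emitted=3
After char 4 ('8'=60): chars_in_quartet=1 acc=0x3C bytes_emitted=3
After char 5 ('r'=43): chars_in_quartet=2 acc=0xF2B bytes_emitted=3
After char 6 ('D'=3): chars_in_quartet=3 acc=0x3CAC3 bytes_emitted=3
After char 7 ('j'=35): chars_in_quartet=4 acc=0xF2B0E3 -> emit F2 B0 E3, reset; bytes_emitted=6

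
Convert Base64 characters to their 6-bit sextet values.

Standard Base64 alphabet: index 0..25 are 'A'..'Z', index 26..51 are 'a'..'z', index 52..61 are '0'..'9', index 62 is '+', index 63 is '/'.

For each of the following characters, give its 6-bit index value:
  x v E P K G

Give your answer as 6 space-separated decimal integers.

Answer: 49 47 4 15 10 6

Derivation:
'x': a..z range, 26 + ord('x') − ord('a') = 49
'v': a..z range, 26 + ord('v') − ord('a') = 47
'E': A..Z range, ord('E') − ord('A') = 4
'P': A..Z range, ord('P') − ord('A') = 15
'K': A..Z range, ord('K') − ord('A') = 10
'G': A..Z range, ord('G') − ord('A') = 6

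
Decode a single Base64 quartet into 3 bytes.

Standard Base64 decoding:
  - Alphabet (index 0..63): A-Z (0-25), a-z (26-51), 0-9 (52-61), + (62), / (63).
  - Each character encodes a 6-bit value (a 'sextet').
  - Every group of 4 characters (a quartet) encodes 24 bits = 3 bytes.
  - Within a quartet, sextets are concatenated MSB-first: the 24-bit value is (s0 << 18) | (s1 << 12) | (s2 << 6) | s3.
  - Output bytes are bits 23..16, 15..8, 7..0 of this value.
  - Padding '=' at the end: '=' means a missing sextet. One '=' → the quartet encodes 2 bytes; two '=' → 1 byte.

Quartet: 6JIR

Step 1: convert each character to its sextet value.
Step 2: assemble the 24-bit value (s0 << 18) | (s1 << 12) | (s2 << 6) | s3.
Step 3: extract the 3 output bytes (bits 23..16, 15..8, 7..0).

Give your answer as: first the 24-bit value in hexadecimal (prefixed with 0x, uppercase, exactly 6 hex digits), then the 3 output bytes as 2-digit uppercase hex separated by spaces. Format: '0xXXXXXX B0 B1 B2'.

Sextets: 6=58, J=9, I=8, R=17
24-bit: (58<<18) | (9<<12) | (8<<6) | 17
      = 0xE80000 | 0x009000 | 0x000200 | 0x000011
      = 0xE89211
Bytes: (v>>16)&0xFF=E8, (v>>8)&0xFF=92, v&0xFF=11

Answer: 0xE89211 E8 92 11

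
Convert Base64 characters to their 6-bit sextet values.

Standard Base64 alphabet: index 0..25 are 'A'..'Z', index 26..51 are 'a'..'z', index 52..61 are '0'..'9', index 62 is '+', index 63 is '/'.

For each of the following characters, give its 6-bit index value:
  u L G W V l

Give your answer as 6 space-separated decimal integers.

Answer: 46 11 6 22 21 37

Derivation:
'u': a..z range, 26 + ord('u') − ord('a') = 46
'L': A..Z range, ord('L') − ord('A') = 11
'G': A..Z range, ord('G') − ord('A') = 6
'W': A..Z range, ord('W') − ord('A') = 22
'V': A..Z range, ord('V') − ord('A') = 21
'l': a..z range, 26 + ord('l') − ord('a') = 37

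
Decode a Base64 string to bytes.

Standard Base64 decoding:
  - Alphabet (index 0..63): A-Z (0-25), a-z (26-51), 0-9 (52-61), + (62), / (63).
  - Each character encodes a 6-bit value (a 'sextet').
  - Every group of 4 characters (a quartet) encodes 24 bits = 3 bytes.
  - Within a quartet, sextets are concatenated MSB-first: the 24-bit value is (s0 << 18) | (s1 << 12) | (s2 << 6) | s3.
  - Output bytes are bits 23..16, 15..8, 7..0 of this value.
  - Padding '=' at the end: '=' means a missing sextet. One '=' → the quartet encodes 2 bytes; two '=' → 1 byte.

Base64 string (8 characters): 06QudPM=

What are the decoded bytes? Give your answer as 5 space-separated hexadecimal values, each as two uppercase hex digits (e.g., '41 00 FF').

Answer: D3 A4 2E 74 F3

Derivation:
After char 0 ('0'=52): chars_in_quartet=1 acc=0x34 bytes_emitted=0
After char 1 ('6'=58): chars_in_quartet=2 acc=0xD3A bytes_emitted=0
After char 2 ('Q'=16): chars_in_quartet=3 acc=0x34E90 bytes_emitted=0
After char 3 ('u'=46): chars_in_quartet=4 acc=0xD3A42E -> emit D3 A4 2E, reset; bytes_emitted=3
After char 4 ('d'=29): chars_in_quartet=1 acc=0x1D bytes_emitted=3
After char 5 ('P'=15): chars_in_quartet=2 acc=0x74F bytes_emitted=3
After char 6 ('M'=12): chars_in_quartet=3 acc=0x1D3CC bytes_emitted=3
Padding '=': partial quartet acc=0x1D3CC -> emit 74 F3; bytes_emitted=5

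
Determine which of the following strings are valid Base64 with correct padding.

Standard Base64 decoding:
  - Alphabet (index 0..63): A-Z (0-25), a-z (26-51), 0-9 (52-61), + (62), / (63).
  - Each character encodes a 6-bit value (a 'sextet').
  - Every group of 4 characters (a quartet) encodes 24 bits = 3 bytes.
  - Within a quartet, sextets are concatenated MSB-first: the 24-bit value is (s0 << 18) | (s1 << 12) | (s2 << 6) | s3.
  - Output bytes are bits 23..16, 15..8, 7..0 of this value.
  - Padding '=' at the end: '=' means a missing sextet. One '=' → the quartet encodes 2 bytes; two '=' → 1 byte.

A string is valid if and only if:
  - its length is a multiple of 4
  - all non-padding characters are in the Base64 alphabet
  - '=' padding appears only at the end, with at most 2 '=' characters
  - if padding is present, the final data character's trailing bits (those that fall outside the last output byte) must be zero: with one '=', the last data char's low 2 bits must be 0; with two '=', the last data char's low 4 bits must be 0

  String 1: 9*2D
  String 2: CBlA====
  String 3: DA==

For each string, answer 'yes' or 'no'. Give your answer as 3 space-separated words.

Answer: no no yes

Derivation:
String 1: '9*2D' → invalid (bad char(s): ['*'])
String 2: 'CBlA====' → invalid (4 pad chars (max 2))
String 3: 'DA==' → valid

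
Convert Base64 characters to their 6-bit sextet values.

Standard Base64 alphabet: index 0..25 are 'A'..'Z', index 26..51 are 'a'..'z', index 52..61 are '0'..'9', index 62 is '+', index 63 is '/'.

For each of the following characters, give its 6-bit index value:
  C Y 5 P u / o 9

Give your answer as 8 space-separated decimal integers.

Answer: 2 24 57 15 46 63 40 61

Derivation:
'C': A..Z range, ord('C') − ord('A') = 2
'Y': A..Z range, ord('Y') − ord('A') = 24
'5': 0..9 range, 52 + ord('5') − ord('0') = 57
'P': A..Z range, ord('P') − ord('A') = 15
'u': a..z range, 26 + ord('u') − ord('a') = 46
'/': index 63
'o': a..z range, 26 + ord('o') − ord('a') = 40
'9': 0..9 range, 52 + ord('9') − ord('0') = 61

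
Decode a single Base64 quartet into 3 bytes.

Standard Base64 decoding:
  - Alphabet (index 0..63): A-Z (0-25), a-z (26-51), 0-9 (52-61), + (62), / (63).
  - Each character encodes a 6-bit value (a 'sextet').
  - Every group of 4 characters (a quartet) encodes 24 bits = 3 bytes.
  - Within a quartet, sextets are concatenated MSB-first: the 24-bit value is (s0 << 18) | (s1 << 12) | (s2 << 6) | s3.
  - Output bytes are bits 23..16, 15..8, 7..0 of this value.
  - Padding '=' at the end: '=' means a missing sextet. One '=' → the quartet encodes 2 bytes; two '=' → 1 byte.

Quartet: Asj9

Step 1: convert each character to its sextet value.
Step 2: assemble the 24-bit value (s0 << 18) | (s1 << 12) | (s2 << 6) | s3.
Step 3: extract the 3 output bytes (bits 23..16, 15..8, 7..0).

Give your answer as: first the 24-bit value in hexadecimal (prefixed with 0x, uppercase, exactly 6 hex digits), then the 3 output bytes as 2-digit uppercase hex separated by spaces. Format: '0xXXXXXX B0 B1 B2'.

Sextets: A=0, s=44, j=35, 9=61
24-bit: (0<<18) | (44<<12) | (35<<6) | 61
      = 0x000000 | 0x02C000 | 0x0008C0 | 0x00003D
      = 0x02C8FD
Bytes: (v>>16)&0xFF=02, (v>>8)&0xFF=C8, v&0xFF=FD

Answer: 0x02C8FD 02 C8 FD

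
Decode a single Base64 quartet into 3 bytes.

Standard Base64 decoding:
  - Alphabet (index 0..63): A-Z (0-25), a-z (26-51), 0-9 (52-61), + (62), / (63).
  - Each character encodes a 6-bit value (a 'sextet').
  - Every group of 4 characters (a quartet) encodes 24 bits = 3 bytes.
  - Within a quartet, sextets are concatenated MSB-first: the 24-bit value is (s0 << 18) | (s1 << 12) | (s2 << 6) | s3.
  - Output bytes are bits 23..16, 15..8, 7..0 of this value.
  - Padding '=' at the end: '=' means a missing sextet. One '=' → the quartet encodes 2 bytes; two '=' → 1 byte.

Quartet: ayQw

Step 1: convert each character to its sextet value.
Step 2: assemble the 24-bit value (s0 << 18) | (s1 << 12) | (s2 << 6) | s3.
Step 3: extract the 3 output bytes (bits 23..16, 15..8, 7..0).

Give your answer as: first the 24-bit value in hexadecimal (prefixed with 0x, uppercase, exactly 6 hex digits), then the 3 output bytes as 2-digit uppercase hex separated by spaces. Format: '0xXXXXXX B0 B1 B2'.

Sextets: a=26, y=50, Q=16, w=48
24-bit: (26<<18) | (50<<12) | (16<<6) | 48
      = 0x680000 | 0x032000 | 0x000400 | 0x000030
      = 0x6B2430
Bytes: (v>>16)&0xFF=6B, (v>>8)&0xFF=24, v&0xFF=30

Answer: 0x6B2430 6B 24 30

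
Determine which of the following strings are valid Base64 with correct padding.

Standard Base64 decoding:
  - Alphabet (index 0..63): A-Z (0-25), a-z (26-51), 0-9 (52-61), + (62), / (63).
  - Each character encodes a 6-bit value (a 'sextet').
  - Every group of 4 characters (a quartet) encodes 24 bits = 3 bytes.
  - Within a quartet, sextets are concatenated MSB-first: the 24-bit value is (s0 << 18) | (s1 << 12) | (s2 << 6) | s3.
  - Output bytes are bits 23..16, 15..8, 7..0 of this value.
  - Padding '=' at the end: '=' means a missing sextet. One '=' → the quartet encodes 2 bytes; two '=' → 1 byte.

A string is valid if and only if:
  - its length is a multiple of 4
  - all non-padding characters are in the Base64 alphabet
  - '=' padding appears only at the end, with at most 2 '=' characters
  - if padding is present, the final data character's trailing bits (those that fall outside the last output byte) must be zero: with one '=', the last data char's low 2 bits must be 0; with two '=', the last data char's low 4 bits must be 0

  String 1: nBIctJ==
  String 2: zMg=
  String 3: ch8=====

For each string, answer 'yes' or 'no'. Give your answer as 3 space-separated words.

String 1: 'nBIctJ==' → invalid (bad trailing bits)
String 2: 'zMg=' → valid
String 3: 'ch8=====' → invalid (5 pad chars (max 2))

Answer: no yes no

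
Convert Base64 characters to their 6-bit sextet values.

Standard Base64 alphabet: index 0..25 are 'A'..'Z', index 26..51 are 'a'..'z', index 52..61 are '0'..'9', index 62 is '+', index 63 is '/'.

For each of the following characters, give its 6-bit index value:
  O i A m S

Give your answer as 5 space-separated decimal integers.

'O': A..Z range, ord('O') − ord('A') = 14
'i': a..z range, 26 + ord('i') − ord('a') = 34
'A': A..Z range, ord('A') − ord('A') = 0
'm': a..z range, 26 + ord('m') − ord('a') = 38
'S': A..Z range, ord('S') − ord('A') = 18

Answer: 14 34 0 38 18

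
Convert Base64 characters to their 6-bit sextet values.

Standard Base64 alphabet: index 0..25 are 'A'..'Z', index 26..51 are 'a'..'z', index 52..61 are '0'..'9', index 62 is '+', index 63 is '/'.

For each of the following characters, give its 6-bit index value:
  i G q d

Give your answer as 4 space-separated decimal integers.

'i': a..z range, 26 + ord('i') − ord('a') = 34
'G': A..Z range, ord('G') − ord('A') = 6
'q': a..z range, 26 + ord('q') − ord('a') = 42
'd': a..z range, 26 + ord('d') − ord('a') = 29

Answer: 34 6 42 29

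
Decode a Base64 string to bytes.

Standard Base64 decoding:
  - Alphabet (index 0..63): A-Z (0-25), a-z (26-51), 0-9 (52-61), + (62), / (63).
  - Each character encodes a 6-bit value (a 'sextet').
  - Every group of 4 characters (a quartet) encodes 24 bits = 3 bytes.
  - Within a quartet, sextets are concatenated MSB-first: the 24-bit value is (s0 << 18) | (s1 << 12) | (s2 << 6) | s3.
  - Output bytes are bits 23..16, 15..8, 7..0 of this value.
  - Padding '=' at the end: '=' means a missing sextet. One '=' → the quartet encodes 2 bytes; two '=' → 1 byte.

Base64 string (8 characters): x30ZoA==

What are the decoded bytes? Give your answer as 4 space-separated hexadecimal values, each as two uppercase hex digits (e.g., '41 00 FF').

Answer: C7 7D 19 A0

Derivation:
After char 0 ('x'=49): chars_in_quartet=1 acc=0x31 bytes_emitted=0
After char 1 ('3'=55): chars_in_quartet=2 acc=0xC77 bytes_emitted=0
After char 2 ('0'=52): chars_in_quartet=3 acc=0x31DF4 bytes_emitted=0
After char 3 ('Z'=25): chars_in_quartet=4 acc=0xC77D19 -> emit C7 7D 19, reset; bytes_emitted=3
After char 4 ('o'=40): chars_in_quartet=1 acc=0x28 bytes_emitted=3
After char 5 ('A'=0): chars_in_quartet=2 acc=0xA00 bytes_emitted=3
Padding '==': partial quartet acc=0xA00 -> emit A0; bytes_emitted=4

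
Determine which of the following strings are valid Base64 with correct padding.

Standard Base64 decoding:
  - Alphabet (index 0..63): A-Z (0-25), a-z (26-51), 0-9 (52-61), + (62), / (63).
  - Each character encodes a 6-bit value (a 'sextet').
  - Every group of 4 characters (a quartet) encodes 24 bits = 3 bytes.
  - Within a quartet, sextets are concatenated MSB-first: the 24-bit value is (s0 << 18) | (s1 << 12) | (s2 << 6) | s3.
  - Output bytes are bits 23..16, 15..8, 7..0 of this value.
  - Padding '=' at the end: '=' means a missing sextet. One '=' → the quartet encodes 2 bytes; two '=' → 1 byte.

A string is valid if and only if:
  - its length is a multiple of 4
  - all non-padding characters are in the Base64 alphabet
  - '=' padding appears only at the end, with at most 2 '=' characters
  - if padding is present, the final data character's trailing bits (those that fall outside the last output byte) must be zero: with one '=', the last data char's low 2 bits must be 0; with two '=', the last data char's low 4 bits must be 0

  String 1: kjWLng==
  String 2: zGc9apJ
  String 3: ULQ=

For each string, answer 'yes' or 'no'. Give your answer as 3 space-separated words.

String 1: 'kjWLng==' → valid
String 2: 'zGc9apJ' → invalid (len=7 not mult of 4)
String 3: 'ULQ=' → valid

Answer: yes no yes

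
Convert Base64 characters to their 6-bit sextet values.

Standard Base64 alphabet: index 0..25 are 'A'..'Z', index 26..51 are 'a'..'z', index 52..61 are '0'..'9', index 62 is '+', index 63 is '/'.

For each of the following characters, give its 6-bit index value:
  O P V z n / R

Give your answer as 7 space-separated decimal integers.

'O': A..Z range, ord('O') − ord('A') = 14
'P': A..Z range, ord('P') − ord('A') = 15
'V': A..Z range, ord('V') − ord('A') = 21
'z': a..z range, 26 + ord('z') − ord('a') = 51
'n': a..z range, 26 + ord('n') − ord('a') = 39
'/': index 63
'R': A..Z range, ord('R') − ord('A') = 17

Answer: 14 15 21 51 39 63 17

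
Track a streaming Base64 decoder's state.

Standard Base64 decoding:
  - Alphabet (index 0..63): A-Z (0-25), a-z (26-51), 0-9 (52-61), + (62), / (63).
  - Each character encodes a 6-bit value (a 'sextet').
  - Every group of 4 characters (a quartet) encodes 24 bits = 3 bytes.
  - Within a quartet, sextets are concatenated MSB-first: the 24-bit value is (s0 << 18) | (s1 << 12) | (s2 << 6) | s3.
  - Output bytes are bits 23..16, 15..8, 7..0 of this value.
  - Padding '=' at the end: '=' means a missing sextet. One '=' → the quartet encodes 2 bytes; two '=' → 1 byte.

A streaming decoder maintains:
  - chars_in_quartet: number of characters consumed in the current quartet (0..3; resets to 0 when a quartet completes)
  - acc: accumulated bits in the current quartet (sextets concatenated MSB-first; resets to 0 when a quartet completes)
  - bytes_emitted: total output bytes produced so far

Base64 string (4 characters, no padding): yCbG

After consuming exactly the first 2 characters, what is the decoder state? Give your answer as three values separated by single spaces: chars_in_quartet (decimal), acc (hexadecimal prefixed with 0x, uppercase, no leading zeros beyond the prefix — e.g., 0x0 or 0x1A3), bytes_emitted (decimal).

Answer: 2 0xC82 0

Derivation:
After char 0 ('y'=50): chars_in_quartet=1 acc=0x32 bytes_emitted=0
After char 1 ('C'=2): chars_in_quartet=2 acc=0xC82 bytes_emitted=0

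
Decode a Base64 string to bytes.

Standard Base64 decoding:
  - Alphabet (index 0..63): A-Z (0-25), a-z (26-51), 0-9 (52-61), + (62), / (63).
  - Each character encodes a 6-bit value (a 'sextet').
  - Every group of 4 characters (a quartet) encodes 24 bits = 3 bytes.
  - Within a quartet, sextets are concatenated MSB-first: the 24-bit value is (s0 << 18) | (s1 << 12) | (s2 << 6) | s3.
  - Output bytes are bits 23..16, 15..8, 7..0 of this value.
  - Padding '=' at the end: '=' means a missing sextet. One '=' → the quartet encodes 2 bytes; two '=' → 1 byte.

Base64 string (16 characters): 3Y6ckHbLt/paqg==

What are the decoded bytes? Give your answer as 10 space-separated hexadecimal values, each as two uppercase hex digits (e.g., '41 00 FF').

After char 0 ('3'=55): chars_in_quartet=1 acc=0x37 bytes_emitted=0
After char 1 ('Y'=24): chars_in_quartet=2 acc=0xDD8 bytes_emitted=0
After char 2 ('6'=58): chars_in_quartet=3 acc=0x3763A bytes_emitted=0
After char 3 ('c'=28): chars_in_quartet=4 acc=0xDD8E9C -> emit DD 8E 9C, reset; bytes_emitted=3
After char 4 ('k'=36): chars_in_quartet=1 acc=0x24 bytes_emitted=3
After char 5 ('H'=7): chars_in_quartet=2 acc=0x907 bytes_emitted=3
After char 6 ('b'=27): chars_in_quartet=3 acc=0x241DB bytes_emitted=3
After char 7 ('L'=11): chars_in_quartet=4 acc=0x9076CB -> emit 90 76 CB, reset; bytes_emitted=6
After char 8 ('t'=45): chars_in_quartet=1 acc=0x2D bytes_emitted=6
After char 9 ('/'=63): chars_in_quartet=2 acc=0xB7F bytes_emitted=6
After char 10 ('p'=41): chars_in_quartet=3 acc=0x2DFE9 bytes_emitted=6
After char 11 ('a'=26): chars_in_quartet=4 acc=0xB7FA5A -> emit B7 FA 5A, reset; bytes_emitted=9
After char 12 ('q'=42): chars_in_quartet=1 acc=0x2A bytes_emitted=9
After char 13 ('g'=32): chars_in_quartet=2 acc=0xAA0 bytes_emitted=9
Padding '==': partial quartet acc=0xAA0 -> emit AA; bytes_emitted=10

Answer: DD 8E 9C 90 76 CB B7 FA 5A AA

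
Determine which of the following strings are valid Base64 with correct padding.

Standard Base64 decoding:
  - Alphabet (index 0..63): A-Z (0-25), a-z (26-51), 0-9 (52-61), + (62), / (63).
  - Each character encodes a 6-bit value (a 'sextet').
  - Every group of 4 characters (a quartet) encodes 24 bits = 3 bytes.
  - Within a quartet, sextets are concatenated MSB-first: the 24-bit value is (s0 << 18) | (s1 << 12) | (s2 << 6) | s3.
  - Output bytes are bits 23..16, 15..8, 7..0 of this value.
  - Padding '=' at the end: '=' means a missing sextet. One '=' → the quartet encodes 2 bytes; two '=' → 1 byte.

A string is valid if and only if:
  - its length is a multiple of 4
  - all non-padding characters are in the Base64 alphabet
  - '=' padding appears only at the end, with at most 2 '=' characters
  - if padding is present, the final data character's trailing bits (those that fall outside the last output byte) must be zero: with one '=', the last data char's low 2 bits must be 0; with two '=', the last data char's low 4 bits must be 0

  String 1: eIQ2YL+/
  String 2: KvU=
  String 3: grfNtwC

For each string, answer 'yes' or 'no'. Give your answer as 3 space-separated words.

String 1: 'eIQ2YL+/' → valid
String 2: 'KvU=' → valid
String 3: 'grfNtwC' → invalid (len=7 not mult of 4)

Answer: yes yes no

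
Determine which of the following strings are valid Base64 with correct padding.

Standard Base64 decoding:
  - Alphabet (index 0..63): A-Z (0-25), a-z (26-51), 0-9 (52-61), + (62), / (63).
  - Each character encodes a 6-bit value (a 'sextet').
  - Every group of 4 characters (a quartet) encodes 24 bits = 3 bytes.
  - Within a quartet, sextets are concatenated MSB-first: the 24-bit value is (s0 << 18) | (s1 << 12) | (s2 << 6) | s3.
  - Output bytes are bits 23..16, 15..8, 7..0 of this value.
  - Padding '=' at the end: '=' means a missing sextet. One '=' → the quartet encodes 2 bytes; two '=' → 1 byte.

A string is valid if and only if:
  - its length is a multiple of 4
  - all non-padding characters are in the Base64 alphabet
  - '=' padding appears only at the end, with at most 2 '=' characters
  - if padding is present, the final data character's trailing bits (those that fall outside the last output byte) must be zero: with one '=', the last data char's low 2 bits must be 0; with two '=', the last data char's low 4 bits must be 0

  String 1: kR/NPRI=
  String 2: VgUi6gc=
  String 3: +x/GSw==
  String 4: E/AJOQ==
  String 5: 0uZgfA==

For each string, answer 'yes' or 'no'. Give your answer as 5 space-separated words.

String 1: 'kR/NPRI=' → valid
String 2: 'VgUi6gc=' → valid
String 3: '+x/GSw==' → valid
String 4: 'E/AJOQ==' → valid
String 5: '0uZgfA==' → valid

Answer: yes yes yes yes yes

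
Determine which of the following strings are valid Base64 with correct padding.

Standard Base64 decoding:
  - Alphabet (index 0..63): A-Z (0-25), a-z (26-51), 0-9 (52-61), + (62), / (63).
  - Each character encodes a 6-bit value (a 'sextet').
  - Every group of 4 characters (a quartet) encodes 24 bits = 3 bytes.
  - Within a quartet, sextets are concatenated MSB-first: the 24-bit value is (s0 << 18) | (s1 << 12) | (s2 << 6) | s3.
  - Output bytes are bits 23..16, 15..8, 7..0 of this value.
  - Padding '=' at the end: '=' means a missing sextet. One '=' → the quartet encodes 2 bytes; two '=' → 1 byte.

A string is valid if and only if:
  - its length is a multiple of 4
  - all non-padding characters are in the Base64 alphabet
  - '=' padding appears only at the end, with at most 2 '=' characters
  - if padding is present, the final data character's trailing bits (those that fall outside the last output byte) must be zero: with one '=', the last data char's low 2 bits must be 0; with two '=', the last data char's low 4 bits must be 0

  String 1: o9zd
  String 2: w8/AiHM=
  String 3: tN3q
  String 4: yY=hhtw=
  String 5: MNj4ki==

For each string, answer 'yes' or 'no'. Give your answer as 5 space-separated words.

String 1: 'o9zd' → valid
String 2: 'w8/AiHM=' → valid
String 3: 'tN3q' → valid
String 4: 'yY=hhtw=' → invalid (bad char(s): ['=']; '=' in middle)
String 5: 'MNj4ki==' → invalid (bad trailing bits)

Answer: yes yes yes no no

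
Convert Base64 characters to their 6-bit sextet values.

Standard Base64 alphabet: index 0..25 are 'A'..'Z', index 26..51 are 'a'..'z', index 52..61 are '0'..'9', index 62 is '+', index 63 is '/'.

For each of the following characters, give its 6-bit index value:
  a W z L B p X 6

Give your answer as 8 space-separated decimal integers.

Answer: 26 22 51 11 1 41 23 58

Derivation:
'a': a..z range, 26 + ord('a') − ord('a') = 26
'W': A..Z range, ord('W') − ord('A') = 22
'z': a..z range, 26 + ord('z') − ord('a') = 51
'L': A..Z range, ord('L') − ord('A') = 11
'B': A..Z range, ord('B') − ord('A') = 1
'p': a..z range, 26 + ord('p') − ord('a') = 41
'X': A..Z range, ord('X') − ord('A') = 23
'6': 0..9 range, 52 + ord('6') − ord('0') = 58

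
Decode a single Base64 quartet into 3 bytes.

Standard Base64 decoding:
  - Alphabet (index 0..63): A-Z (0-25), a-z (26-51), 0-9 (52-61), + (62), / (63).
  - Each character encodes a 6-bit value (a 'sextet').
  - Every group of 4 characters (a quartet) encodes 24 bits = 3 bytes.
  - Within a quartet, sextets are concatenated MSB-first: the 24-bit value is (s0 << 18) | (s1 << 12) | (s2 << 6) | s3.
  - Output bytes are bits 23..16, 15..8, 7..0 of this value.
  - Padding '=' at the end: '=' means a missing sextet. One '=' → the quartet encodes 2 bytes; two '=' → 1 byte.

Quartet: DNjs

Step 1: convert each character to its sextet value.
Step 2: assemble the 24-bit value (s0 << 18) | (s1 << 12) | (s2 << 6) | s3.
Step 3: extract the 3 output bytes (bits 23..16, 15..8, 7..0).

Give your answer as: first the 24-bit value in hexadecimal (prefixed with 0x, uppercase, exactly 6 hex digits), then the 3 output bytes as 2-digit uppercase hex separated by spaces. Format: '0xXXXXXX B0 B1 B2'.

Answer: 0x0CD8EC 0C D8 EC

Derivation:
Sextets: D=3, N=13, j=35, s=44
24-bit: (3<<18) | (13<<12) | (35<<6) | 44
      = 0x0C0000 | 0x00D000 | 0x0008C0 | 0x00002C
      = 0x0CD8EC
Bytes: (v>>16)&0xFF=0C, (v>>8)&0xFF=D8, v&0xFF=EC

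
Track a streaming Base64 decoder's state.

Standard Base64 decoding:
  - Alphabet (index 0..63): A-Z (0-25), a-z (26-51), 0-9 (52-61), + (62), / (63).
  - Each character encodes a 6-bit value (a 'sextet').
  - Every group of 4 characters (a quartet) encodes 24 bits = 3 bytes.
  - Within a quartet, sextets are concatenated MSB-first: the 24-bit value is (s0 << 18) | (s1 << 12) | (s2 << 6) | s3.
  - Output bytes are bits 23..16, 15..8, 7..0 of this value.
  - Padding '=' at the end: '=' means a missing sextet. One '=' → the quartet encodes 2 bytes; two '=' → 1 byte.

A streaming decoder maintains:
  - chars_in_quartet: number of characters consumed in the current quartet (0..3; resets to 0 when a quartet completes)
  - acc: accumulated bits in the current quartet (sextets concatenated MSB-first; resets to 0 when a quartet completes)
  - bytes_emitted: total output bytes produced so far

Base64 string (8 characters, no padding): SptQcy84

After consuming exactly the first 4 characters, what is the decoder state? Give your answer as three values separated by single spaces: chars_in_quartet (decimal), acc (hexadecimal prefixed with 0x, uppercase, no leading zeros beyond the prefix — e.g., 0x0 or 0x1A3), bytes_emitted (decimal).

After char 0 ('S'=18): chars_in_quartet=1 acc=0x12 bytes_emitted=0
After char 1 ('p'=41): chars_in_quartet=2 acc=0x4A9 bytes_emitted=0
After char 2 ('t'=45): chars_in_quartet=3 acc=0x12A6D bytes_emitted=0
After char 3 ('Q'=16): chars_in_quartet=4 acc=0x4A9B50 -> emit 4A 9B 50, reset; bytes_emitted=3

Answer: 0 0x0 3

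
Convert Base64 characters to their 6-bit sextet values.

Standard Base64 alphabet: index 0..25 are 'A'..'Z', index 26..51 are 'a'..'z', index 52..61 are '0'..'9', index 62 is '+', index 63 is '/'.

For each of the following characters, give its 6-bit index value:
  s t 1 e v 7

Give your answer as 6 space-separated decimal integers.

Answer: 44 45 53 30 47 59

Derivation:
's': a..z range, 26 + ord('s') − ord('a') = 44
't': a..z range, 26 + ord('t') − ord('a') = 45
'1': 0..9 range, 52 + ord('1') − ord('0') = 53
'e': a..z range, 26 + ord('e') − ord('a') = 30
'v': a..z range, 26 + ord('v') − ord('a') = 47
'7': 0..9 range, 52 + ord('7') − ord('0') = 59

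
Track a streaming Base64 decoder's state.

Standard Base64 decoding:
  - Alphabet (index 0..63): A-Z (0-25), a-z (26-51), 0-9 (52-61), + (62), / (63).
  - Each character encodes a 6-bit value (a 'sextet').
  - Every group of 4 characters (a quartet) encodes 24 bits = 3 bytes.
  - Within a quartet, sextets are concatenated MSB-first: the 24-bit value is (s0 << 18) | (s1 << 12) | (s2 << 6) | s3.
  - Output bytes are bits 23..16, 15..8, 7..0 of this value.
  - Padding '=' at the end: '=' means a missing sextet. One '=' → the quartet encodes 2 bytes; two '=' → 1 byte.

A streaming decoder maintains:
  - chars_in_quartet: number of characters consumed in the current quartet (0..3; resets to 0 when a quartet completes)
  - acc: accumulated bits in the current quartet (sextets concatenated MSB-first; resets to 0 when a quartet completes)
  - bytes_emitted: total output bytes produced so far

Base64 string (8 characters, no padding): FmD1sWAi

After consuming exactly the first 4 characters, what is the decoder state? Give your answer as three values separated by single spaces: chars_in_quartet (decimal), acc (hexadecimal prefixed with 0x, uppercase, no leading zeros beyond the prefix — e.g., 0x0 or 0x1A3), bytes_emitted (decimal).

After char 0 ('F'=5): chars_in_quartet=1 acc=0x5 bytes_emitted=0
After char 1 ('m'=38): chars_in_quartet=2 acc=0x166 bytes_emitted=0
After char 2 ('D'=3): chars_in_quartet=3 acc=0x5983 bytes_emitted=0
After char 3 ('1'=53): chars_in_quartet=4 acc=0x1660F5 -> emit 16 60 F5, reset; bytes_emitted=3

Answer: 0 0x0 3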